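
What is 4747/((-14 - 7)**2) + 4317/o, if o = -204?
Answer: -311803/29988 ≈ -10.398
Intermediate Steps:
4747/((-14 - 7)**2) + 4317/o = 4747/((-14 - 7)**2) + 4317/(-204) = 4747/((-21)**2) + 4317*(-1/204) = 4747/441 - 1439/68 = -311803/29988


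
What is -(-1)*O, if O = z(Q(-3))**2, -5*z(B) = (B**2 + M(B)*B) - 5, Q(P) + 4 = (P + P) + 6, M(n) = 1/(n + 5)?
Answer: 49/25 ≈ 1.9600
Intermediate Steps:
M(n) = 1/(5 + n)
Q(P) = 2 + 2*P (Q(P) = -4 + ((P + P) + 6) = -4 + (2*P + 6) = -4 + (6 + 2*P) = 2 + 2*P)
z(B) = 1 - B**2/5 - B/(5*(5 + B)) (z(B) = -((B**2 + B/(5 + B)) - 5)/5 = -(-5 + B**2 + B/(5 + B))/5 = 1 - B**2/5 - B/(5*(5 + B)))
O = 49/25 (O = ((-(2 + 2*(-3)) + (5 + (2 + 2*(-3)))*(5 - (2 + 2*(-3))**2))/(5*(5 + (2 + 2*(-3)))))**2 = ((-(2 - 6) + (5 + (2 - 6))*(5 - (2 - 6)**2))/(5*(5 + (2 - 6))))**2 = ((-1*(-4) + (5 - 4)*(5 - 1*(-4)**2))/(5*(5 - 4)))**2 = ((1/5)*(4 + 1*(5 - 1*16))/1)**2 = ((1/5)*1*(4 + 1*(5 - 16)))**2 = ((1/5)*1*(4 + 1*(-11)))**2 = ((1/5)*1*(4 - 11))**2 = ((1/5)*1*(-7))**2 = (-7/5)**2 = 49/25 ≈ 1.9600)
-(-1)*O = -(-1)*49/25 = -1*(-49/25) = 49/25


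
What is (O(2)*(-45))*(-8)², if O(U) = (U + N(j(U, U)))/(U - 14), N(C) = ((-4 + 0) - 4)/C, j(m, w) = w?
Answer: -480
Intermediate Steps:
N(C) = -8/C (N(C) = (-4 - 4)/C = -8/C)
O(U) = (U - 8/U)/(-14 + U) (O(U) = (U - 8/U)/(U - 14) = (U - 8/U)/(-14 + U))
(O(2)*(-45))*(-8)² = (((-8 + 2²)/(2*(-14 + 2)))*(-45))*(-8)² = (((½)*(-8 + 4)/(-12))*(-45))*64 = (((½)*(-1/12)*(-4))*(-45))*64 = ((⅙)*(-45))*64 = -15/2*64 = -480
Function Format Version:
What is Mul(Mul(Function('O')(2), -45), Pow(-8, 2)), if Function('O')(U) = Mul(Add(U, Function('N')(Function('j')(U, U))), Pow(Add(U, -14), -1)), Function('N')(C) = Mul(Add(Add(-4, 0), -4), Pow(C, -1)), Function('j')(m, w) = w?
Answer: -480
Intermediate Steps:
Function('N')(C) = Mul(-8, Pow(C, -1)) (Function('N')(C) = Mul(Add(-4, -4), Pow(C, -1)) = Mul(-8, Pow(C, -1)))
Function('O')(U) = Mul(Pow(Add(-14, U), -1), Add(U, Mul(-8, Pow(U, -1)))) (Function('O')(U) = Mul(Add(U, Mul(-8, Pow(U, -1))), Pow(Add(U, -14), -1)) = Mul(Add(U, Mul(-8, Pow(U, -1))), Pow(Add(-14, U), -1)) = Mul(Pow(Add(-14, U), -1), Add(U, Mul(-8, Pow(U, -1)))))
Mul(Mul(Function('O')(2), -45), Pow(-8, 2)) = Mul(Mul(Mul(Pow(2, -1), Pow(Add(-14, 2), -1), Add(-8, Pow(2, 2))), -45), Pow(-8, 2)) = Mul(Mul(Mul(Rational(1, 2), Pow(-12, -1), Add(-8, 4)), -45), 64) = Mul(Mul(Mul(Rational(1, 2), Rational(-1, 12), -4), -45), 64) = Mul(Mul(Rational(1, 6), -45), 64) = Mul(Rational(-15, 2), 64) = -480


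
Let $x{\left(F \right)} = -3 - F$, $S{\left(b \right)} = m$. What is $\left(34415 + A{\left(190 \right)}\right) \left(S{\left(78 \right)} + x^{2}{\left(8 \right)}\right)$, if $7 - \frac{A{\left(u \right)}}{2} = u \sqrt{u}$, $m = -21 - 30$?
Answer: $2410030 - 26600 \sqrt{190} \approx 2.0434 \cdot 10^{6}$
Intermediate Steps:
$m = -51$
$A{\left(u \right)} = 14 - 2 u^{\frac{3}{2}}$ ($A{\left(u \right)} = 14 - 2 u \sqrt{u} = 14 - 2 u^{\frac{3}{2}}$)
$S{\left(b \right)} = -51$
$\left(34415 + A{\left(190 \right)}\right) \left(S{\left(78 \right)} + x^{2}{\left(8 \right)}\right) = \left(34415 + \left(14 - 2 \cdot 190^{\frac{3}{2}}\right)\right) \left(-51 + \left(-3 - 8\right)^{2}\right) = \left(34415 + \left(14 - 2 \cdot 190 \sqrt{190}\right)\right) \left(-51 + \left(-3 - 8\right)^{2}\right) = \left(34415 + \left(14 - 380 \sqrt{190}\right)\right) \left(-51 + \left(-11\right)^{2}\right) = \left(34429 - 380 \sqrt{190}\right) \left(-51 + 121\right) = \left(34429 - 380 \sqrt{190}\right) 70 = 2410030 - 26600 \sqrt{190}$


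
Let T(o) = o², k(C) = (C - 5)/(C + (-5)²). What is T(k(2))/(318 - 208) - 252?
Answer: -2245319/8910 ≈ -252.00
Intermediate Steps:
k(C) = (-5 + C)/(25 + C) (k(C) = (-5 + C)/(C + 25) = (-5 + C)/(25 + C))
T(k(2))/(318 - 208) - 252 = ((-5 + 2)/(25 + 2))²/(318 - 208) - 252 = (-3/27)²/110 - 252 = ((1/27)*(-3))²*(1/110) - 252 = (-⅑)²*(1/110) - 252 = (1/81)*(1/110) - 252 = 1/8910 - 252 = -2245319/8910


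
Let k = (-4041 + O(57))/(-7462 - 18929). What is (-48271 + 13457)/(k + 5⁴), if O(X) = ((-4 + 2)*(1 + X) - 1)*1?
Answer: -306258758/5499511 ≈ -55.688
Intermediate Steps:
O(X) = -3 - 2*X (O(X) = (-2*(1 + X) - 1)*1 = ((-2 - 2*X) - 1)*1 = (-3 - 2*X)*1 = -3 - 2*X)
k = 1386/8797 (k = (-4041 + (-3 - 2*57))/(-7462 - 18929) = (-4041 + (-3 - 114))/(-26391) = (-4041 - 117)*(-1/26391) = -4158*(-1/26391) = 1386/8797 ≈ 0.15755)
(-48271 + 13457)/(k + 5⁴) = (-48271 + 13457)/(1386/8797 + 5⁴) = -34814/(1386/8797 + 625) = -34814/5499511/8797 = -34814*8797/5499511 = -306258758/5499511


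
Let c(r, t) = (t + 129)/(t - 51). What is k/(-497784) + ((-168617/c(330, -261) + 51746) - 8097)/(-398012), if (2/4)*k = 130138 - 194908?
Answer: 104601819593/90806835812 ≈ 1.1519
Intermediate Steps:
c(r, t) = (129 + t)/(-51 + t)
k = -129540 (k = 2*(130138 - 194908) = 2*(-64770) = -129540)
k/(-497784) + ((-168617/c(330, -261) + 51746) - 8097)/(-398012) = -129540/(-497784) + ((-168617*(-51 - 261)/(129 - 261) + 51746) - 8097)/(-398012) = -129540*(-1/497784) + ((-168617/(-132/(-312)) + 51746) - 8097)*(-1/398012) = 10795/41482 + ((-168617/((-1/312*(-132))) + 51746) - 8097)*(-1/398012) = 10795/41482 + ((-168617/11/26 + 51746) - 8097)*(-1/398012) = 10795/41482 + ((-168617*26/11 + 51746) - 8097)*(-1/398012) = 10795/41482 + ((-4384042/11 + 51746) - 8097)*(-1/398012) = 10795/41482 + (-3814836/11 - 8097)*(-1/398012) = 10795/41482 - 3903903/11*(-1/398012) = 10795/41482 + 3903903/4378132 = 104601819593/90806835812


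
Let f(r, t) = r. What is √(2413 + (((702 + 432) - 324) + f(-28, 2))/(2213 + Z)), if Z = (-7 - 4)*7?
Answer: 5*√27527433/534 ≈ 49.126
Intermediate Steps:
Z = -77 (Z = -11*7 = -77)
√(2413 + (((702 + 432) - 324) + f(-28, 2))/(2213 + Z)) = √(2413 + (((702 + 432) - 324) - 28)/(2213 - 77)) = √(2413 + ((1134 - 324) - 28)/2136) = √(2413 + (810 - 28)*(1/2136)) = √(2413 + 782*(1/2136)) = √(2413 + 391/1068) = √(2577475/1068) = 5*√27527433/534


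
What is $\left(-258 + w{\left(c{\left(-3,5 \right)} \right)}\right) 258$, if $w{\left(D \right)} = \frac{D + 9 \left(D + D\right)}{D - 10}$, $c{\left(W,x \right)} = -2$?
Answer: $-65747$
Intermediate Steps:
$w{\left(D \right)} = \frac{19 D}{-10 + D}$ ($w{\left(D \right)} = \frac{D + 9 \cdot 2 D}{-10 + D} = \frac{D + 18 D}{-10 + D} = \frac{19 D}{-10 + D}$)
$\left(-258 + w{\left(c{\left(-3,5 \right)} \right)}\right) 258 = \left(-258 + 19 \left(-2\right) \frac{1}{-10 - 2}\right) 258 = \left(-258 + 19 \left(-2\right) \frac{1}{-12}\right) 258 = \left(-258 + 19 \left(-2\right) \left(- \frac{1}{12}\right)\right) 258 = \left(-258 + \frac{19}{6}\right) 258 = \left(- \frac{1529}{6}\right) 258 = -65747$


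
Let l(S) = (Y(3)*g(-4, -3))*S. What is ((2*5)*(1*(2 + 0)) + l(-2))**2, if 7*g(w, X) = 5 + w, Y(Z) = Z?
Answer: 17956/49 ≈ 366.45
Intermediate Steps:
g(w, X) = 5/7 + w/7 (g(w, X) = (5 + w)/7 = 5/7 + w/7)
l(S) = 3*S/7 (l(S) = (3*(5/7 + (1/7)*(-4)))*S = (3*(5/7 - 4/7))*S = (3*(1/7))*S = 3*S/7)
((2*5)*(1*(2 + 0)) + l(-2))**2 = ((2*5)*(1*(2 + 0)) + (3/7)*(-2))**2 = (10*(1*2) - 6/7)**2 = (10*2 - 6/7)**2 = (20 - 6/7)**2 = (134/7)**2 = 17956/49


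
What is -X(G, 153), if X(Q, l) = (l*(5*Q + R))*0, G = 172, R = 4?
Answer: 0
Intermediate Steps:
X(Q, l) = 0 (X(Q, l) = (l*(5*Q + 4))*0 = (l*(4 + 5*Q))*0 = 0)
-X(G, 153) = -1*0 = 0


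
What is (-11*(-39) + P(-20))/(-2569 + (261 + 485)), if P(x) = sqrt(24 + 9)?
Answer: -429/1823 - sqrt(33)/1823 ≈ -0.23848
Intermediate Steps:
P(x) = sqrt(33)
(-11*(-39) + P(-20))/(-2569 + (261 + 485)) = (-11*(-39) + sqrt(33))/(-2569 + (261 + 485)) = (429 + sqrt(33))/(-2569 + 746) = (429 + sqrt(33))/(-1823) = (429 + sqrt(33))*(-1/1823) = -429/1823 - sqrt(33)/1823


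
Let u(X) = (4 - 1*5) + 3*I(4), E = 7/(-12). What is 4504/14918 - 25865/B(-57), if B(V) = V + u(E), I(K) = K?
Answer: 193030627/343114 ≈ 562.58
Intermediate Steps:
E = -7/12 (E = 7*(-1/12) = -7/12 ≈ -0.58333)
u(X) = 11 (u(X) = (4 - 1*5) + 3*4 = (4 - 5) + 12 = -1 + 12 = 11)
B(V) = 11 + V (B(V) = V + 11 = 11 + V)
4504/14918 - 25865/B(-57) = 4504/14918 - 25865/(11 - 57) = 4504*(1/14918) - 25865/(-46) = 2252/7459 - 25865*(-1/46) = 2252/7459 + 25865/46 = 193030627/343114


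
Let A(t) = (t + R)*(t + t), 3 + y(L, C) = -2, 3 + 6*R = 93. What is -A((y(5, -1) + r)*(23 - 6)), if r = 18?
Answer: -104312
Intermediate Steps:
R = 15 (R = -1/2 + (1/6)*93 = -1/2 + 31/2 = 15)
y(L, C) = -5 (y(L, C) = -3 - 2 = -5)
A(t) = 2*t*(15 + t) (A(t) = (t + 15)*(t + t) = (15 + t)*(2*t) = 2*t*(15 + t))
-A((y(5, -1) + r)*(23 - 6)) = -2*(-5 + 18)*(23 - 6)*(15 + (-5 + 18)*(23 - 6)) = -2*13*17*(15 + 13*17) = -2*221*(15 + 221) = -2*221*236 = -1*104312 = -104312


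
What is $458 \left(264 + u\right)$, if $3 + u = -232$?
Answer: $13282$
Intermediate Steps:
$u = -235$ ($u = -3 - 232 = -235$)
$458 \left(264 + u\right) = 458 \left(264 - 235\right) = 458 \cdot 29 = 13282$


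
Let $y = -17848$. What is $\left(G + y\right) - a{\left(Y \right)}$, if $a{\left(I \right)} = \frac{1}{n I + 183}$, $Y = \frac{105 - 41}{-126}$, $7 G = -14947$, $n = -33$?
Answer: $- \frac{586809332}{29365} \approx -19983.0$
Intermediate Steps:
$G = - \frac{14947}{7}$ ($G = \frac{1}{7} \left(-14947\right) = - \frac{14947}{7} \approx -2135.3$)
$Y = - \frac{32}{63}$ ($Y = \left(105 - 41\right) \left(- \frac{1}{126}\right) = 64 \left(- \frac{1}{126}\right) = - \frac{32}{63} \approx -0.50794$)
$a{\left(I \right)} = \frac{1}{183 - 33 I}$ ($a{\left(I \right)} = \frac{1}{- 33 I + 183} = \frac{1}{183 - 33 I}$)
$\left(G + y\right) - a{\left(Y \right)} = \left(- \frac{14947}{7} - 17848\right) - \frac{1}{3 \left(61 - - \frac{352}{63}\right)} = - \frac{139883}{7} - \frac{1}{3 \left(61 + \frac{352}{63}\right)} = - \frac{139883}{7} - \frac{1}{3 \cdot \frac{4195}{63}} = - \frac{139883}{7} - \frac{1}{3} \cdot \frac{63}{4195} = - \frac{139883}{7} - \frac{21}{4195} = - \frac{586809332}{29365}$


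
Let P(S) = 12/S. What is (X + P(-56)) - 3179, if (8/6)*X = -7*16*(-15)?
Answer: -26869/14 ≈ -1919.2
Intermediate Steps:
X = 1260 (X = 3*(-7*16*(-15))/4 = 3*(-112*(-15))/4 = (¾)*1680 = 1260)
(X + P(-56)) - 3179 = (1260 + 12/(-56)) - 3179 = (1260 + 12*(-1/56)) - 3179 = (1260 - 3/14) - 3179 = 17637/14 - 3179 = -26869/14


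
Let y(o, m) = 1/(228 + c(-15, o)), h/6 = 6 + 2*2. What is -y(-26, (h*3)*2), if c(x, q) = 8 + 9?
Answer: -1/245 ≈ -0.0040816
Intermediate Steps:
c(x, q) = 17
h = 60 (h = 6*(6 + 2*2) = 6*(6 + 4) = 6*10 = 60)
y(o, m) = 1/245 (y(o, m) = 1/(228 + 17) = 1/245)
-y(-26, (h*3)*2) = -1*1/245 = -1/245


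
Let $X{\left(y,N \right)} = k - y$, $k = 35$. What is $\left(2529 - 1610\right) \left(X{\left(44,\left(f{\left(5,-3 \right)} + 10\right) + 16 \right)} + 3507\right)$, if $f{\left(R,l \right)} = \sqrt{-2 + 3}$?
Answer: $3214662$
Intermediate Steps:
$f{\left(R,l \right)} = 1$ ($f{\left(R,l \right)} = \sqrt{1} = 1$)
$X{\left(y,N \right)} = 35 - y$
$\left(2529 - 1610\right) \left(X{\left(44,\left(f{\left(5,-3 \right)} + 10\right) + 16 \right)} + 3507\right) = \left(2529 - 1610\right) \left(\left(35 - 44\right) + 3507\right) = 919 \left(\left(35 - 44\right) + 3507\right) = 919 \left(-9 + 3507\right) = 919 \cdot 3498 = 3214662$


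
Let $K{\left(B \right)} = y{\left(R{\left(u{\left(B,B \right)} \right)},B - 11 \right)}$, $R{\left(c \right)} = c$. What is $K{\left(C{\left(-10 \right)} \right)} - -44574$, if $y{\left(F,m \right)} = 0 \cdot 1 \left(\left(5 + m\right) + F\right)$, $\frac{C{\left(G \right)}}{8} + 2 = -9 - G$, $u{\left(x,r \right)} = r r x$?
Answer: $44574$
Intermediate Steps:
$u{\left(x,r \right)} = x r^{2}$ ($u{\left(x,r \right)} = r^{2} x = x r^{2}$)
$C{\left(G \right)} = -88 - 8 G$ ($C{\left(G \right)} = -16 + 8 \left(-9 - G\right) = -16 - \left(72 + 8 G\right) = -88 - 8 G$)
$y{\left(F,m \right)} = 0$ ($y{\left(F,m \right)} = 0 \left(5 + F + m\right) = 0$)
$K{\left(B \right)} = 0$
$K{\left(C{\left(-10 \right)} \right)} - -44574 = 0 - -44574 = 0 + 44574 = 44574$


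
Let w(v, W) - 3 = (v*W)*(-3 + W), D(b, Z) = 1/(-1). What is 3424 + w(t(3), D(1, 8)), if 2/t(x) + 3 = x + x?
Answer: 10289/3 ≈ 3429.7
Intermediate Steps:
D(b, Z) = -1
t(x) = 2/(-3 + 2*x) (t(x) = 2/(-3 + (x + x)) = 2/(-3 + 2*x))
w(v, W) = 3 + W*v*(-3 + W) (w(v, W) = 3 + (v*W)*(-3 + W) = 3 + (W*v)*(-3 + W) = 3 + W*v*(-3 + W))
3424 + w(t(3), D(1, 8)) = 3424 + (3 + (2/(-3 + 2*3))*(-1)**2 - 3*(-1)*2/(-3 + 2*3)) = 3424 + (3 + (2/(-3 + 6))*1 - 3*(-1)*2/(-3 + 6)) = 3424 + (3 + (2/3)*1 - 3*(-1)*2/3) = 3424 + (3 + 2/3 + 2) = 3424 + 17/3 = 10289/3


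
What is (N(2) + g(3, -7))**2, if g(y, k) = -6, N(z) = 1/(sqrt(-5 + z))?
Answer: (18 + I*sqrt(3))**2/9 ≈ 35.667 + 6.9282*I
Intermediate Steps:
N(z) = 1/sqrt(-5 + z)
(N(2) + g(3, -7))**2 = (1/sqrt(-5 + 2) - 6)**2 = (1/sqrt(-3) - 6)**2 = (-I*sqrt(3)/3 - 6)**2 = (-6 - I*sqrt(3)/3)**2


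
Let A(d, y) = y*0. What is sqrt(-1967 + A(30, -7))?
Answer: I*sqrt(1967) ≈ 44.351*I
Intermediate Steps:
A(d, y) = 0
sqrt(-1967 + A(30, -7)) = sqrt(-1967 + 0) = sqrt(-1967) = I*sqrt(1967)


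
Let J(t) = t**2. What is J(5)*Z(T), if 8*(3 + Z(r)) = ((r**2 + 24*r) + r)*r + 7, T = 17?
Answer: 303025/8 ≈ 37878.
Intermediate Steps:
Z(r) = -17/8 + r*(r**2 + 25*r)/8 (Z(r) = -3 + (((r**2 + 24*r) + r)*r + 7)/8 = -3 + ((r**2 + 25*r)*r + 7)/8 = -3 + (r*(r**2 + 25*r) + 7)/8 = -3 + (7 + r*(r**2 + 25*r))/8 = -3 + (7/8 + r*(r**2 + 25*r)/8) = -17/8 + r*(r**2 + 25*r)/8)
J(5)*Z(T) = 5**2*(-17/8 + (1/8)*17**3 + (25/8)*17**2) = 25*(-17/8 + (1/8)*4913 + (25/8)*289) = 25*(-17/8 + 4913/8 + 7225/8) = 25*(12121/8) = 303025/8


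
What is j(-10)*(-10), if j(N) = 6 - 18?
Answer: 120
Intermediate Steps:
j(N) = -12
j(-10)*(-10) = -12*(-10) = 120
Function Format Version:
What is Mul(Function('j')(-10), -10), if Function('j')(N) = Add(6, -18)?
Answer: 120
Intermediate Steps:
Function('j')(N) = -12
Mul(Function('j')(-10), -10) = Mul(-12, -10) = 120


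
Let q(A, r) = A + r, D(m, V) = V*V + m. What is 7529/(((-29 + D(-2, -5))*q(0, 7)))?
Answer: -7529/42 ≈ -179.26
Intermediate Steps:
D(m, V) = m + V² (D(m, V) = V² + m = m + V²)
7529/(((-29 + D(-2, -5))*q(0, 7))) = 7529/(((-29 + (-2 + (-5)²))*(0 + 7))) = 7529/(((-29 + (-2 + 25))*7)) = 7529/(((-29 + 23)*7)) = 7529/((-6*7)) = 7529/(-42) = 7529*(-1/42) = -7529/42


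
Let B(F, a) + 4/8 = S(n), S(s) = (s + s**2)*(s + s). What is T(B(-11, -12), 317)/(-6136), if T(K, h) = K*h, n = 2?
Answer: -14899/12272 ≈ -1.2141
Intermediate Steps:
S(s) = 2*s*(s + s**2) (S(s) = (s + s**2)*(2*s) = 2*s*(s + s**2))
B(F, a) = 47/2 (B(F, a) = -1/2 + 2*2**2*(1 + 2) = -1/2 + 2*4*3 = -1/2 + 24 = 47/2)
T(B(-11, -12), 317)/(-6136) = ((47/2)*317)/(-6136) = (14899/2)*(-1/6136) = -14899/12272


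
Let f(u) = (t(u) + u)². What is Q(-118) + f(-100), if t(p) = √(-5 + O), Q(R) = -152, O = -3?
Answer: 9840 - 400*I*√2 ≈ 9840.0 - 565.69*I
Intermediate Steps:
t(p) = 2*I*√2 (t(p) = √(-5 - 3) = √(-8) = 2*I*√2)
f(u) = (u + 2*I*√2)² (f(u) = (2*I*√2 + u)² = (u + 2*I*√2)²)
Q(-118) + f(-100) = -152 + (-100 + 2*I*√2)²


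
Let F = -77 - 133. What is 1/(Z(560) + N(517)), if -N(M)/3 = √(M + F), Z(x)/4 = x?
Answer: 2240/5014837 + 3*√307/5014837 ≈ 0.00045716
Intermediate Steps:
F = -210
Z(x) = 4*x
N(M) = -3*√(-210 + M) (N(M) = -3*√(M - 210) = -3*√(-210 + M))
1/(Z(560) + N(517)) = 1/(4*560 - 3*√(-210 + 517)) = 1/(2240 - 3*√307)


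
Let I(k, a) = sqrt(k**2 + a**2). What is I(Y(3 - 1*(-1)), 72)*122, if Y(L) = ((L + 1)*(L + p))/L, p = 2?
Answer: 183*sqrt(2329) ≈ 8831.5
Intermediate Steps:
Y(L) = (1 + L)*(2 + L)/L (Y(L) = ((L + 1)*(L + 2))/L = ((1 + L)*(2 + L))/L = (1 + L)*(2 + L)/L)
I(k, a) = sqrt(a**2 + k**2)
I(Y(3 - 1*(-1)), 72)*122 = sqrt(72**2 + (3 + (3 - 1*(-1)) + 2/(3 - 1*(-1)))**2)*122 = sqrt(5184 + (3 + (3 + 1) + 2/(3 + 1))**2)*122 = sqrt(5184 + (3 + 4 + 2/4)**2)*122 = sqrt(5184 + (3 + 4 + 2*(1/4))**2)*122 = sqrt(5184 + (3 + 4 + 1/2)**2)*122 = sqrt(5184 + (15/2)**2)*122 = sqrt(5184 + 225/4)*122 = sqrt(20961/4)*122 = (3*sqrt(2329)/2)*122 = 183*sqrt(2329)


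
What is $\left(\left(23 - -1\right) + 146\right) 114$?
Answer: $19380$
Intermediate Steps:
$\left(\left(23 - -1\right) + 146\right) 114 = \left(\left(23 + 1\right) + 146\right) 114 = \left(24 + 146\right) 114 = 170 \cdot 114 = 19380$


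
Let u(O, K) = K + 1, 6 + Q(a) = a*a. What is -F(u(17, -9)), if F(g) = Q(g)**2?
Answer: -3364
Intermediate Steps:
Q(a) = -6 + a**2 (Q(a) = -6 + a*a = -6 + a**2)
u(O, K) = 1 + K
F(g) = (-6 + g**2)**2
-F(u(17, -9)) = -(-6 + (1 - 9)**2)**2 = -(-6 + (-8)**2)**2 = -(-6 + 64)**2 = -1*58**2 = -1*3364 = -3364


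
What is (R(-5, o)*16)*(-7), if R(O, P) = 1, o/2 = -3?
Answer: -112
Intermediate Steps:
o = -6 (o = 2*(-3) = -6)
(R(-5, o)*16)*(-7) = (1*16)*(-7) = 16*(-7) = -112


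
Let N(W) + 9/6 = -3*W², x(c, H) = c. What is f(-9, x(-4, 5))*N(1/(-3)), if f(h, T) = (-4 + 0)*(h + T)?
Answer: -286/3 ≈ -95.333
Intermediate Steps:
f(h, T) = -4*T - 4*h (f(h, T) = -4*(T + h) = -4*T - 4*h)
N(W) = -3/2 - 3*W²
f(-9, x(-4, 5))*N(1/(-3)) = (-4*(-4) - 4*(-9))*(-3/2 - 3*(1/(-3))²) = (16 + 36)*(-3/2 - 3*(-⅓)²) = 52*(-3/2 - 3*⅑) = 52*(-3/2 - ⅓) = 52*(-11/6) = -286/3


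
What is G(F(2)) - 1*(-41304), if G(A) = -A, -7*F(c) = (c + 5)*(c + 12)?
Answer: 41318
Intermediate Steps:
F(c) = -(5 + c)*(12 + c)/7 (F(c) = -(c + 5)*(c + 12)/7 = -(5 + c)*(12 + c)/7)
G(F(2)) - 1*(-41304) = -(-60/7 - 17/7*2 - ⅐*2²) - 1*(-41304) = -(-60/7 - 34/7 - ⅐*4) + 41304 = -(-60/7 - 34/7 - 4/7) + 41304 = -1*(-14) + 41304 = 14 + 41304 = 41318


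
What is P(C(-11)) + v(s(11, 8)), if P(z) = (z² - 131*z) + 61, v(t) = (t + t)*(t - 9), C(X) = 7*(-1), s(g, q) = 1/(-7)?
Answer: 50451/49 ≈ 1029.6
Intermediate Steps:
s(g, q) = -⅐
C(X) = -7
v(t) = 2*t*(-9 + t) (v(t) = (2*t)*(-9 + t) = 2*t*(-9 + t))
P(z) = 61 + z² - 131*z
P(C(-11)) + v(s(11, 8)) = (61 + (-7)² - 131*(-7)) + 2*(-⅐)*(-9 - ⅐) = (61 + 49 + 917) + 2*(-⅐)*(-64/7) = 1027 + 128/49 = 50451/49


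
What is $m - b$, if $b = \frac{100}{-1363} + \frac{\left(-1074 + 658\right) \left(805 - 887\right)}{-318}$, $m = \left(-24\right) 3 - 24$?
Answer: $\frac{2458396}{216717} \approx 11.344$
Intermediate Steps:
$m = -96$ ($m = -72 - 24 = -96$)
$b = - \frac{23263228}{216717}$ ($b = 100 \left(- \frac{1}{1363}\right) + \left(-416\right) \left(-82\right) \left(- \frac{1}{318}\right) = - \frac{100}{1363} + 34112 \left(- \frac{1}{318}\right) = - \frac{100}{1363} - \frac{17056}{159} = - \frac{23263228}{216717} \approx -107.34$)
$m - b = -96 - - \frac{23263228}{216717} = -96 + \frac{23263228}{216717} = \frac{2458396}{216717}$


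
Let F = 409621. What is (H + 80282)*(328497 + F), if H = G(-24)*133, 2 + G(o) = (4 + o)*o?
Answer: 106182703008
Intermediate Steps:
G(o) = -2 + o*(4 + o) (G(o) = -2 + (4 + o)*o = -2 + o*(4 + o))
H = 63574 (H = (-2 + (-24)**2 + 4*(-24))*133 = (-2 + 576 - 96)*133 = 478*133 = 63574)
(H + 80282)*(328497 + F) = (63574 + 80282)*(328497 + 409621) = 143856*738118 = 106182703008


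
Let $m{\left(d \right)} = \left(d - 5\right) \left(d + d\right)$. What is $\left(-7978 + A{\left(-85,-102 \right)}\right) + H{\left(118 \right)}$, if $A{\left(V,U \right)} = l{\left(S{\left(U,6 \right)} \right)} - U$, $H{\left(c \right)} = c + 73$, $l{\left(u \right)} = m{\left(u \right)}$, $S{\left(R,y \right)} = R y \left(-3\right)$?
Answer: $6715747$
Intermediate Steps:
$S{\left(R,y \right)} = - 3 R y$
$m{\left(d \right)} = 2 d \left(-5 + d\right)$ ($m{\left(d \right)} = \left(-5 + d\right) 2 d = 2 d \left(-5 + d\right)$)
$l{\left(u \right)} = 2 u \left(-5 + u\right)$
$H{\left(c \right)} = 73 + c$
$A{\left(V,U \right)} = - U - 36 U \left(-5 - 18 U\right)$ ($A{\left(V,U \right)} = 2 \left(\left(-3\right) U 6\right) \left(-5 - 3 U 6\right) - U = 2 \left(- 18 U\right) \left(-5 - 18 U\right) - U = - 36 U \left(-5 - 18 U\right) - U = - U - 36 U \left(-5 - 18 U\right)$)
$\left(-7978 + A{\left(-85,-102 \right)}\right) + H{\left(118 \right)} = \left(-7978 - 102 \left(179 + 648 \left(-102\right)\right)\right) + \left(73 + 118\right) = \left(-7978 - 102 \left(179 - 66096\right)\right) + 191 = \left(-7978 - -6723534\right) + 191 = \left(-7978 + 6723534\right) + 191 = 6715556 + 191 = 6715747$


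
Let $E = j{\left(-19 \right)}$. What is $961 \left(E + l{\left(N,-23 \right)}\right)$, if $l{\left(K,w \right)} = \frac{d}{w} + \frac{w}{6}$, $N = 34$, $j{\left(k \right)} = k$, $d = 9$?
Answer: $- \frac{3080005}{138} \approx -22319.0$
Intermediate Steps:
$l{\left(K,w \right)} = \frac{9}{w} + \frac{w}{6}$
$E = -19$
$961 \left(E + l{\left(N,-23 \right)}\right) = 961 \left(-19 + \left(\frac{9}{-23} + \frac{1}{6} \left(-23\right)\right)\right) = 961 \left(-19 + \left(9 \left(- \frac{1}{23}\right) - \frac{23}{6}\right)\right) = 961 \left(-19 - \frac{583}{138}\right) = 961 \left(- \frac{3205}{138}\right) = - \frac{3080005}{138}$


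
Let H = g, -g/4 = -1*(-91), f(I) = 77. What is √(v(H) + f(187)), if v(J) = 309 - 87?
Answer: √299 ≈ 17.292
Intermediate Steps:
g = -364 (g = -(-4)*(-91) = -4*91 = -364)
H = -364
v(J) = 222
√(v(H) + f(187)) = √(222 + 77) = √299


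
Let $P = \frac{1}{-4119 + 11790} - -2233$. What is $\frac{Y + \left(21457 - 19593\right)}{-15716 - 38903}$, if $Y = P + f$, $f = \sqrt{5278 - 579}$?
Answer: $- \frac{31428088}{418982349} - \frac{\sqrt{4699}}{54619} \approx -0.076266$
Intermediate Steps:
$f = \sqrt{4699} \approx 68.549$
$P = \frac{17129344}{7671}$ ($P = \frac{1}{7671} + 2233 = \frac{17129344}{7671} \approx 2233.0$)
$Y = \frac{17129344}{7671} + \sqrt{4699} \approx 2301.6$
$\frac{Y + \left(21457 - 19593\right)}{-15716 - 38903} = \frac{\left(\frac{17129344}{7671} + \sqrt{4699}\right) + \left(21457 - 19593\right)}{-15716 - 38903} = \frac{\left(\frac{17129344}{7671} + \sqrt{4699}\right) + 1864}{-54619} = \left(\frac{31428088}{7671} + \sqrt{4699}\right) \left(- \frac{1}{54619}\right) = - \frac{31428088}{418982349} - \frac{\sqrt{4699}}{54619}$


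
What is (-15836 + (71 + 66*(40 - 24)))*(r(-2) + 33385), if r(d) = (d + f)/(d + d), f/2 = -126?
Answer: -983987973/2 ≈ -4.9199e+8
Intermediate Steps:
f = -252 (f = 2*(-126) = -252)
r(d) = (-252 + d)/(2*d) (r(d) = (d - 252)/(d + d) = (-252 + d)/((2*d)) = (-252 + d)*(1/(2*d)) = (-252 + d)/(2*d))
(-15836 + (71 + 66*(40 - 24)))*(r(-2) + 33385) = (-15836 + (71 + 66*(40 - 24)))*((½)*(-252 - 2)/(-2) + 33385) = (-15836 + (71 + 66*16))*((½)*(-½)*(-254) + 33385) = (-15836 + (71 + 1056))*(127/2 + 33385) = (-15836 + 1127)*(66897/2) = -14709*66897/2 = -983987973/2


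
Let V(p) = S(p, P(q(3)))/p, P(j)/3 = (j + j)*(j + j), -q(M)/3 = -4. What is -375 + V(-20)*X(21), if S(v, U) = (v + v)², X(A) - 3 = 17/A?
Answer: -14275/21 ≈ -679.76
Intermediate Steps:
q(M) = 12 (q(M) = -3*(-4) = 12)
P(j) = 12*j² (P(j) = 3*((j + j)*(j + j)) = 3*((2*j)*(2*j)) = 3*(4*j²) = 12*j²)
X(A) = 3 + 17/A
S(v, U) = 4*v² (S(v, U) = (2*v)² = 4*v²)
V(p) = 4*p (V(p) = (4*p²)/p = 4*p)
-375 + V(-20)*X(21) = -375 + (4*(-20))*(3 + 17/21) = -375 - 80*(3 + 17*(1/21)) = -375 - 80*(3 + 17/21) = -375 - 80*80/21 = -375 - 6400/21 = -14275/21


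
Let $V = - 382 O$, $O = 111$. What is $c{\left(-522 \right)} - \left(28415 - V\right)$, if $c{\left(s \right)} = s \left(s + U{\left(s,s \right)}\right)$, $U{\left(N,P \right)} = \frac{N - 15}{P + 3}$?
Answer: $\frac{34794953}{173} \approx 2.0113 \cdot 10^{5}$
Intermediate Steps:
$V = -42402$ ($V = \left(-382\right) 111 = -42402$)
$U{\left(N,P \right)} = \frac{-15 + N}{3 + P}$
$c{\left(s \right)} = s \left(s + \frac{-15 + s}{3 + s}\right)$
$c{\left(-522 \right)} - \left(28415 - V\right) = - \frac{522 \left(-15 - 522 - 522 \left(3 - 522\right)\right)}{3 - 522} - \left(28415 - -42402\right) = - \frac{522 \left(-15 - 522 - -270918\right)}{-519} - \left(28415 + 42402\right) = \left(-522\right) \left(- \frac{1}{519}\right) \left(-15 - 522 + 270918\right) - 70817 = \left(-522\right) \left(- \frac{1}{519}\right) 270381 - 70817 = \frac{47046294}{173} - 70817 = \frac{34794953}{173}$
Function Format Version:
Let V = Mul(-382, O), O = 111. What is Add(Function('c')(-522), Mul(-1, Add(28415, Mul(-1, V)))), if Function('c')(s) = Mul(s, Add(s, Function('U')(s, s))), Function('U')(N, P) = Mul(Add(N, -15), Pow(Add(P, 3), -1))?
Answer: Rational(34794953, 173) ≈ 2.0113e+5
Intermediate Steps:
V = -42402 (V = Mul(-382, 111) = -42402)
Function('U')(N, P) = Mul(Pow(Add(3, P), -1), Add(-15, N)) (Function('U')(N, P) = Mul(Add(-15, N), Pow(Add(3, P), -1)) = Mul(Pow(Add(3, P), -1), Add(-15, N)))
Function('c')(s) = Mul(s, Add(s, Mul(Pow(Add(3, s), -1), Add(-15, s))))
Add(Function('c')(-522), Mul(-1, Add(28415, Mul(-1, V)))) = Add(Mul(-522, Pow(Add(3, -522), -1), Add(-15, -522, Mul(-522, Add(3, -522)))), Mul(-1, Add(28415, Mul(-1, -42402)))) = Add(Mul(-522, Pow(-519, -1), Add(-15, -522, Mul(-522, -519))), Mul(-1, Add(28415, 42402))) = Add(Mul(-522, Rational(-1, 519), Add(-15, -522, 270918)), Mul(-1, 70817)) = Add(Mul(-522, Rational(-1, 519), 270381), -70817) = Add(Rational(47046294, 173), -70817) = Rational(34794953, 173)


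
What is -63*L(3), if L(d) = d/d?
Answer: -63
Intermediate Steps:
L(d) = 1
-63*L(3) = -63*1 = -63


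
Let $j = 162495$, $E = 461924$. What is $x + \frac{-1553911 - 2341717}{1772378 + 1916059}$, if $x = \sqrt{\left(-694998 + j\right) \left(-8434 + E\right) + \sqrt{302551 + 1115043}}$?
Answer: $- \frac{3895628}{3688437} + i \sqrt{241484785470 - \sqrt{1417594}} \approx -1.0562 + 4.9141 \cdot 10^{5} i$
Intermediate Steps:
$x = \sqrt{-241484785470 + \sqrt{1417594}}$ ($x = \sqrt{\left(-694998 + 162495\right) \left(-8434 + 461924\right) + \sqrt{302551 + 1115043}} = \sqrt{\left(-532503\right) 453490 + \sqrt{1417594}} = \sqrt{-241484785470 + \sqrt{1417594}} \approx 4.9141 \cdot 10^{5} i$)
$x + \frac{-1553911 - 2341717}{1772378 + 1916059} = \sqrt{-241484785470 + \sqrt{1417594}} + \frac{-1553911 - 2341717}{1772378 + 1916059} = \sqrt{-241484785470 + \sqrt{1417594}} - \frac{3895628}{3688437} = - \frac{3895628}{3688437} + \sqrt{-241484785470 + \sqrt{1417594}}$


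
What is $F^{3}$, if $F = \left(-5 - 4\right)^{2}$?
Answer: $531441$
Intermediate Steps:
$F = 81$ ($F = \left(-9\right)^{2} = 81$)
$F^{3} = 81^{3} = 531441$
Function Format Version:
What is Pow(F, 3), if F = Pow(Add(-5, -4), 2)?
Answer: 531441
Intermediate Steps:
F = 81 (F = Pow(-9, 2) = 81)
Pow(F, 3) = Pow(81, 3) = 531441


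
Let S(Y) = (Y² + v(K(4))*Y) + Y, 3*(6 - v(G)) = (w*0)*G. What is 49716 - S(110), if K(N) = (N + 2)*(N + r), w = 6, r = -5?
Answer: 36846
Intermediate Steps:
K(N) = (-5 + N)*(2 + N) (K(N) = (N + 2)*(N - 5) = (2 + N)*(-5 + N) = (-5 + N)*(2 + N))
v(G) = 6 (v(G) = 6 - 6*0*G/3 = 6 - 0*G = 6 - ⅓*0 = 6 + 0 = 6)
S(Y) = Y² + 7*Y (S(Y) = (Y² + 6*Y) + Y = Y² + 7*Y)
49716 - S(110) = 49716 - 110*(7 + 110) = 49716 - 110*117 = 49716 - 1*12870 = 49716 - 12870 = 36846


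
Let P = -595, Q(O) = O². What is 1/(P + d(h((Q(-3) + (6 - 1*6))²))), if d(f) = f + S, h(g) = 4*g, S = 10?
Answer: -1/261 ≈ -0.0038314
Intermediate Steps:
d(f) = 10 + f (d(f) = f + 10 = 10 + f)
1/(P + d(h((Q(-3) + (6 - 1*6))²))) = 1/(-595 + (10 + 4*((-3)² + (6 - 1*6))²)) = 1/(-595 + (10 + 4*(9 + (6 - 6))²)) = 1/(-595 + (10 + 4*(9 + 0)²)) = 1/(-595 + (10 + 4*9²)) = 1/(-595 + (10 + 4*81)) = 1/(-595 + (10 + 324)) = 1/(-595 + 334) = 1/(-261) = -1/261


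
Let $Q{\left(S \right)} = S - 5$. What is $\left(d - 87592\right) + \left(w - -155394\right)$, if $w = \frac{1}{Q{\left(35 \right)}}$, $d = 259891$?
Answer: $\frac{9830791}{30} \approx 3.2769 \cdot 10^{5}$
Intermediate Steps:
$Q{\left(S \right)} = -5 + S$
$w = \frac{1}{30}$ ($w = \frac{1}{-5 + 35} = \frac{1}{30} \approx 0.033333$)
$\left(d - 87592\right) + \left(w - -155394\right) = \left(259891 - 87592\right) + \left(\frac{1}{30} - -155394\right) = 172299 + \left(\frac{1}{30} + 155394\right) = 172299 + \frac{4661821}{30} = \frac{9830791}{30}$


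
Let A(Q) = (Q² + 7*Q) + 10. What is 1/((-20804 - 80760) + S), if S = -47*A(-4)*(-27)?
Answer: -1/104102 ≈ -9.6060e-6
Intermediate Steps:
A(Q) = 10 + Q² + 7*Q
S = -2538 (S = -47*(10 + (-4)² + 7*(-4))*(-27) = -47*(10 + 16 - 28)*(-27) = -47*(-2)*(-27) = 94*(-27) = -2538)
1/((-20804 - 80760) + S) = 1/((-20804 - 80760) - 2538) = 1/(-101564 - 2538) = 1/(-104102) = -1/104102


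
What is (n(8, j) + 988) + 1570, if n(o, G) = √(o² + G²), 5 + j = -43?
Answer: 2558 + 8*√37 ≈ 2606.7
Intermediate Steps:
j = -48 (j = -5 - 43 = -48)
n(o, G) = √(G² + o²)
(n(8, j) + 988) + 1570 = (√((-48)² + 8²) + 988) + 1570 = (√(2304 + 64) + 988) + 1570 = (√2368 + 988) + 1570 = (8*√37 + 988) + 1570 = (988 + 8*√37) + 1570 = 2558 + 8*√37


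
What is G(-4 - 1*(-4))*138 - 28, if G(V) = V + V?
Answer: -28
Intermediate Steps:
G(V) = 2*V
G(-4 - 1*(-4))*138 - 28 = (2*(-4 - 1*(-4)))*138 - 28 = (2*(-4 + 4))*138 - 28 = (2*0)*138 - 28 = 0*138 - 28 = 0 - 28 = -28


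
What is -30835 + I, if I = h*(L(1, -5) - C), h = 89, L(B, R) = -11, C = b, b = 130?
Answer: -43384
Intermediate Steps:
C = 130
I = -12549 (I = 89*(-11 - 1*130) = 89*(-11 - 130) = 89*(-141) = -12549)
-30835 + I = -30835 - 12549 = -43384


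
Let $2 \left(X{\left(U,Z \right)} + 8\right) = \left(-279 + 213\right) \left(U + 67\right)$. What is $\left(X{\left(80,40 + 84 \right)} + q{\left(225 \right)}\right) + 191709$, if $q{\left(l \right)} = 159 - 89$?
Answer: $186920$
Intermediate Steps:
$X{\left(U,Z \right)} = -2219 - 33 U$ ($X{\left(U,Z \right)} = -8 + \frac{\left(-279 + 213\right) \left(U + 67\right)}{2} = -8 + \frac{\left(-66\right) \left(67 + U\right)}{2} = -8 + \frac{-4422 - 66 U}{2} = -8 - \left(2211 + 33 U\right) = -2219 - 33 U$)
$q{\left(l \right)} = 70$
$\left(X{\left(80,40 + 84 \right)} + q{\left(225 \right)}\right) + 191709 = \left(\left(-2219 - 2640\right) + 70\right) + 191709 = \left(-4859 + 70\right) + 191709 = -4789 + 191709 = 186920$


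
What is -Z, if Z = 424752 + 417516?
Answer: -842268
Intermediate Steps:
Z = 842268
-Z = -1*842268 = -842268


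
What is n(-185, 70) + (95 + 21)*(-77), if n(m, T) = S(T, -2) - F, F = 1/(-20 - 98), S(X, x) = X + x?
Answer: -1045951/118 ≈ -8864.0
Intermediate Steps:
F = -1/118 (F = 1/(-118) = -1/118 ≈ -0.0084746)
n(m, T) = -235/118 + T (n(m, T) = (T - 2) - 1*(-1/118) = (-2 + T) + 1/118 = -235/118 + T)
n(-185, 70) + (95 + 21)*(-77) = (-235/118 + 70) + (95 + 21)*(-77) = 8025/118 + 116*(-77) = 8025/118 - 8932 = -1045951/118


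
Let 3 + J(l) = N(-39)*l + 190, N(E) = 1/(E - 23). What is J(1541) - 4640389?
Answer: -287694065/62 ≈ -4.6402e+6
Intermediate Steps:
N(E) = 1/(-23 + E)
J(l) = 187 - l/62 (J(l) = -3 + (l/(-23 - 39) + 190) = -3 + (l/(-62) + 190) = -3 + (-l/62 + 190) = -3 + (190 - l/62) = 187 - l/62)
J(1541) - 4640389 = (187 - 1/62*1541) - 4640389 = (187 - 1541/62) - 4640389 = 10053/62 - 4640389 = -287694065/62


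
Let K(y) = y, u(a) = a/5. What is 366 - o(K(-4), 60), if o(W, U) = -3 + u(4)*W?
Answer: 1861/5 ≈ 372.20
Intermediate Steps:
u(a) = a/5 (u(a) = a*(⅕) = a/5)
o(W, U) = -3 + 4*W/5 (o(W, U) = -3 + ((⅕)*4)*W = -3 + 4*W/5)
366 - o(K(-4), 60) = 366 - (-3 + (⅘)*(-4)) = 366 - (-3 - 16/5) = 366 - 1*(-31/5) = 366 + 31/5 = 1861/5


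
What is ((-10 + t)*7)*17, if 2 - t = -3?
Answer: -595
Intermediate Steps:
t = 5 (t = 2 - 1*(-3) = 2 + 3 = 5)
((-10 + t)*7)*17 = ((-10 + 5)*7)*17 = -5*7*17 = -35*17 = -595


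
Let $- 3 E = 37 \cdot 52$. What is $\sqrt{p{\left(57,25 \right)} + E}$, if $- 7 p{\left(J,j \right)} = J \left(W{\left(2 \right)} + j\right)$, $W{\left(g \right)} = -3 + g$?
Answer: $\frac{2 i \sqrt{92253}}{21} \approx 28.927 i$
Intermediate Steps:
$p{\left(J,j \right)} = - \frac{J \left(-1 + j\right)}{7}$ ($p{\left(J,j \right)} = - \frac{J \left(\left(-3 + 2\right) + j\right)}{7} = - \frac{J \left(-1 + j\right)}{7}$)
$E = - \frac{1924}{3}$ ($E = - \frac{37 \cdot 52}{3} = \left(- \frac{1}{3}\right) 1924 = - \frac{1924}{3} \approx -641.33$)
$\sqrt{p{\left(57,25 \right)} + E} = \sqrt{\frac{1}{7} \cdot 57 \left(1 - 25\right) - \frac{1924}{3}} = \sqrt{\frac{1}{7} \cdot 57 \left(-24\right) - \frac{1924}{3}} = \sqrt{- \frac{1368}{7} - \frac{1924}{3}} = \sqrt{- \frac{17572}{21}} = \frac{2 i \sqrt{92253}}{21}$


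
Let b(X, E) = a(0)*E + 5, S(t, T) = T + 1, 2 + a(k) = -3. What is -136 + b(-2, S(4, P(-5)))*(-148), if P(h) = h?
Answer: -3836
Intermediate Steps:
a(k) = -5 (a(k) = -2 - 3 = -5)
S(t, T) = 1 + T
b(X, E) = 5 - 5*E (b(X, E) = -5*E + 5 = 5 - 5*E)
-136 + b(-2, S(4, P(-5)))*(-148) = -136 + (5 - 5*(1 - 5))*(-148) = -136 + (5 - 5*(-4))*(-148) = -136 + (5 + 20)*(-148) = -136 + 25*(-148) = -136 - 3700 = -3836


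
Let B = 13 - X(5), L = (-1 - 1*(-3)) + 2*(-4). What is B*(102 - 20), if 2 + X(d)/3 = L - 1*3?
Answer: 3772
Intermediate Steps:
L = -6 (L = (-1 + 3) - 8 = 2 - 8 = -6)
X(d) = -33 (X(d) = -6 + 3*(-6 - 1*3) = -6 + 3*(-6 - 3) = -6 + 3*(-9) = -6 - 27 = -33)
B = 46 (B = 13 - 1*(-33) = 13 + 33 = 46)
B*(102 - 20) = 46*(102 - 20) = 46*82 = 3772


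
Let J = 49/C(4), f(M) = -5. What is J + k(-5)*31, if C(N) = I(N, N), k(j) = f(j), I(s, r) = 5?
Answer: -726/5 ≈ -145.20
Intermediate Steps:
k(j) = -5
C(N) = 5
J = 49/5 ≈ 9.8000
J + k(-5)*31 = 49/5 - 5*31 = 49/5 - 155 = -726/5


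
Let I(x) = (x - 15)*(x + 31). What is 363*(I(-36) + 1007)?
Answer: 458106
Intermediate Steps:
I(x) = (-15 + x)*(31 + x)
363*(I(-36) + 1007) = 363*((-465 + (-36)² + 16*(-36)) + 1007) = 363*((-465 + 1296 - 576) + 1007) = 363*(255 + 1007) = 363*1262 = 458106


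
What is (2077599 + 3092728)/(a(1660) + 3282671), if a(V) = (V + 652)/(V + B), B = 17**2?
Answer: 10076967323/6397928091 ≈ 1.5750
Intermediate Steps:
B = 289
a(V) = (652 + V)/(289 + V) (a(V) = (V + 652)/(V + 289) = (652 + V)/(289 + V))
(2077599 + 3092728)/(a(1660) + 3282671) = (2077599 + 3092728)/((652 + 1660)/(289 + 1660) + 3282671) = 5170327/(2312/1949 + 3282671) = 5170327/(6397928091/1949) = 5170327*(1949/6397928091) = 10076967323/6397928091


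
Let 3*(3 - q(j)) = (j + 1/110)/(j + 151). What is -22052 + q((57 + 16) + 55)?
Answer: -2030065511/92070 ≈ -22049.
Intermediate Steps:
q(j) = 3 - (1/110 + j)/(3*(151 + j)) (q(j) = 3 - (j + 1/110)/(3*(j + 151)) = 3 - (j + 1/110)/(3*(151 + j)) = 3 - (1/110 + j)/(3*(151 + j)))
-22052 + q((57 + 16) + 55) = -22052 + (149489 + 880*((57 + 16) + 55))/(330*(151 + ((57 + 16) + 55))) = -22052 + (149489 + 880*(73 + 55))/(330*(151 + (73 + 55))) = -22052 + (149489 + 880*128)/(330*(151 + 128)) = -22052 + (1/330)*(149489 + 112640)/279 = -22052 + (1/330)*(1/279)*262129 = -22052 + 262129/92070 = -2030065511/92070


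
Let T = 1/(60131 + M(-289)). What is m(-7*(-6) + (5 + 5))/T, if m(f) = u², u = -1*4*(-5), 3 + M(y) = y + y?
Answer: 23820000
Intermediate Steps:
M(y) = -3 + 2*y (M(y) = -3 + (y + y) = -3 + 2*y)
u = 20 (u = -4*(-5) = 20)
m(f) = 400 (m(f) = 20² = 400)
T = 1/59550 (T = 1/(60131 + (-3 + 2*(-289))) = 1/(60131 + (-3 - 578)) = 1/(60131 - 581) = 1/59550 ≈ 1.6793e-5)
m(-7*(-6) + (5 + 5))/T = 400/(1/59550) = 400*59550 = 23820000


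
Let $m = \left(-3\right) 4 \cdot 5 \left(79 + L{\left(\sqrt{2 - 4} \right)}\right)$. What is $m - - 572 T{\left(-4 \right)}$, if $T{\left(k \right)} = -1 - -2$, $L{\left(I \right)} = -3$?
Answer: $-3988$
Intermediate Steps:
$m = -4560$ ($m = \left(-3\right) 4 \cdot 5 \left(79 - 3\right) = \left(-12\right) 5 \cdot 76 = \left(-60\right) 76 = -4560$)
$T{\left(k \right)} = 1$ ($T{\left(k \right)} = -1 + 2 = 1$)
$m - - 572 T{\left(-4 \right)} = -4560 - \left(-572\right) 1 = -4560 - -572 = -4560 + 572 = -3988$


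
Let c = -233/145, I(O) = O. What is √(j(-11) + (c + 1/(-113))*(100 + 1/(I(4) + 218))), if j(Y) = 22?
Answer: I*√461708553919245/1818735 ≈ 11.814*I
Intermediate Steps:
c = -233/145 (c = -233*1/145 = -233/145 ≈ -1.6069)
√(j(-11) + (c + 1/(-113))*(100 + 1/(I(4) + 218))) = √(22 + (-233/145 + 1/(-113))*(100 + 1/(4 + 218))) = √(22 + (-233/145 - 1/113)*(100 + 1/222)) = √(22 - 26474*(100 + 1/222)/16385) = √(22 - 26474/16385*22201/222) = √(22 - 293874637/1818735) = √(-253862467/1818735) = I*√461708553919245/1818735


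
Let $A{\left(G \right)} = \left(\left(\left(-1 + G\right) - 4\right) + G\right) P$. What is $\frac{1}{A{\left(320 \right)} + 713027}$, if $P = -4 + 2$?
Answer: $\frac{1}{711757} \approx 1.405 \cdot 10^{-6}$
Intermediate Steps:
$P = -2$
$A{\left(G \right)} = 10 - 4 G$ ($A{\left(G \right)} = \left(\left(\left(-1 + G\right) - 4\right) + G\right) \left(-2\right) = \left(\left(-5 + G\right) + G\right) \left(-2\right) = \left(-5 + 2 G\right) \left(-2\right) = 10 - 4 G$)
$\frac{1}{A{\left(320 \right)} + 713027} = \frac{1}{\left(10 - 1280\right) + 713027} = \frac{1}{-1270 + 713027} = \frac{1}{711757}$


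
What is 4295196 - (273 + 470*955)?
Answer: 3846073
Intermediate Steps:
4295196 - (273 + 470*955) = 4295196 - (273 + 448850) = 4295196 - 1*449123 = 4295196 - 449123 = 3846073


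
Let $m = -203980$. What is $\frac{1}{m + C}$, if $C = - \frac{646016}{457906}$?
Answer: $- \frac{228953}{46702155948} \approx -4.9024 \cdot 10^{-6}$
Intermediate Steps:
$C = - \frac{323008}{228953}$ ($C = \left(-646016\right) \frac{1}{457906} = - \frac{323008}{228953} \approx -1.4108$)
$\frac{1}{m + C} = \frac{1}{-203980 - \frac{323008}{228953}} = \frac{1}{- \frac{46702155948}{228953}} = - \frac{228953}{46702155948}$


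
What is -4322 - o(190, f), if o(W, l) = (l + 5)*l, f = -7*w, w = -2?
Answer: -4588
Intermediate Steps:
f = 14 (f = -7*(-2) = 14)
o(W, l) = l*(5 + l) (o(W, l) = (5 + l)*l = l*(5 + l))
-4322 - o(190, f) = -4322 - 14*(5 + 14) = -4322 - 14*19 = -4322 - 1*266 = -4322 - 266 = -4588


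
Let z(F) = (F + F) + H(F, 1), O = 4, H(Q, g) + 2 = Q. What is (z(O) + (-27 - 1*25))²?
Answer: 1764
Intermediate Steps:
H(Q, g) = -2 + Q
z(F) = -2 + 3*F (z(F) = (F + F) + (-2 + F) = 2*F + (-2 + F) = -2 + 3*F)
(z(O) + (-27 - 1*25))² = ((-2 + 3*4) + (-27 - 1*25))² = ((-2 + 12) + (-27 - 25))² = (10 - 52)² = (-42)² = 1764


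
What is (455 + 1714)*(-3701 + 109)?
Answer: -7791048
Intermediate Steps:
(455 + 1714)*(-3701 + 109) = 2169*(-3592) = -7791048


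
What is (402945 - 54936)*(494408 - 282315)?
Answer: 73810272837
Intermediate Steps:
(402945 - 54936)*(494408 - 282315) = 348009*212093 = 73810272837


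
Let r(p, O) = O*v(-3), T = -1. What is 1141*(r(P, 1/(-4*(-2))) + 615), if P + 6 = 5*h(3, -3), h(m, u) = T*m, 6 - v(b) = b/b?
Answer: 5619425/8 ≈ 7.0243e+5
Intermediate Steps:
v(b) = 5 (v(b) = 6 - b/b = 6 - 1*1 = 6 - 1 = 5)
h(m, u) = -m
P = -21 (P = -6 + 5*(-1*3) = -6 + 5*(-3) = -6 - 15 = -21)
r(p, O) = 5*O (r(p, O) = O*5 = 5*O)
1141*(r(P, 1/(-4*(-2))) + 615) = 1141*(5/((-4*(-2))) + 615) = 1141*(5/8 + 615) = 1141*(4925/8) = 5619425/8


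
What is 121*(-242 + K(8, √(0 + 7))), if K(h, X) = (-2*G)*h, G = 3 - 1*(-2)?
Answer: -38962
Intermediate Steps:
G = 5 (G = 3 + 2 = 5)
K(h, X) = -10*h (K(h, X) = (-2*5)*h = -10*h)
121*(-242 + K(8, √(0 + 7))) = 121*(-242 - 10*8) = 121*(-242 - 80) = 121*(-322) = -38962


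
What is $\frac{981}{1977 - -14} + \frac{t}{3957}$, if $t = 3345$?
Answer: $\frac{3513904}{2626129} \approx 1.3381$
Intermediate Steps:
$\frac{981}{1977 - -14} + \frac{t}{3957} = \frac{981}{1977 - -14} + \frac{3345}{3957} = \frac{981}{1977 + 14} + 3345 \cdot \frac{1}{3957} = \frac{981}{1991} + \frac{1115}{1319} = \frac{3513904}{2626129}$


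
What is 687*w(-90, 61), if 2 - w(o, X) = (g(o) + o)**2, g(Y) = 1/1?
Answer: -5440353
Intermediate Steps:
g(Y) = 1
w(o, X) = 2 - (1 + o)**2
687*w(-90, 61) = 687*(2 - (1 - 90)**2) = 687*(2 - 1*(-89)**2) = 687*(2 - 1*7921) = 687*(2 - 7921) = 687*(-7919) = -5440353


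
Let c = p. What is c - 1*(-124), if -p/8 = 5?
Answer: 84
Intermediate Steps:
p = -40 (p = -8*5 = -40)
c = -40
c - 1*(-124) = -40 - 1*(-124) = -40 + 124 = 84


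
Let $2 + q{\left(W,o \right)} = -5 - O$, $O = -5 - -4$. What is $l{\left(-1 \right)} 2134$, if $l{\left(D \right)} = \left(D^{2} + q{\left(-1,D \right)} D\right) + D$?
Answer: $12804$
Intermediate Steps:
$O = -1$ ($O = -5 + 4 = -1$)
$q{\left(W,o \right)} = -6$ ($q{\left(W,o \right)} = -2 - 4 = -6$)
$l{\left(D \right)} = D^{2} - 5 D$ ($l{\left(D \right)} = \left(D^{2} - 6 D\right) + D = D^{2} - 5 D$)
$l{\left(-1 \right)} 2134 = - (-5 - 1) 2134 = \left(-1\right) \left(-6\right) 2134 = 6 \cdot 2134 = 12804$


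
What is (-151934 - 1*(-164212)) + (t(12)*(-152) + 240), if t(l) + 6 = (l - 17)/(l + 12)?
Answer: 40385/3 ≈ 13462.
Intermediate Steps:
t(l) = -6 + (-17 + l)/(12 + l) (t(l) = -6 + (l - 17)/(l + 12) = -6 + (-17 + l)/(12 + l))
(-151934 - 1*(-164212)) + (t(12)*(-152) + 240) = (-151934 - 1*(-164212)) + (((-89 - 5*12)/(12 + 12))*(-152) + 240) = (-151934 + 164212) + (((-89 - 60)/24)*(-152) + 240) = 12278 + (((1/24)*(-149))*(-152) + 240) = 12278 + (-149/24*(-152) + 240) = 12278 + (2831/3 + 240) = 12278 + 3551/3 = 40385/3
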